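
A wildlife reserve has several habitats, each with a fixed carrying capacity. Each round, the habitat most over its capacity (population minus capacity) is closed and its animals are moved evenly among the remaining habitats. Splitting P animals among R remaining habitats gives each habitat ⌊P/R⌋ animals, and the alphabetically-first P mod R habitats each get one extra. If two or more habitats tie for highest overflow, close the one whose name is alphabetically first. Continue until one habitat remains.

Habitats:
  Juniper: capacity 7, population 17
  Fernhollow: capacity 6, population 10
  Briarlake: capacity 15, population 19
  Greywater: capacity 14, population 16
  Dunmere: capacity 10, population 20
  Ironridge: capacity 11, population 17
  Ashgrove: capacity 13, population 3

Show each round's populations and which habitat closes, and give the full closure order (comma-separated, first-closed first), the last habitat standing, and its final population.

Closure order: Dunmere, Juniper, Ironridge, Briarlake, Fernhollow, Greywater
Last habitat: Ashgrove with 102 animals

Round 1: Ashgrove=3 Briarlake=19 Dunmere=20 Fernhollow=10 Greywater=16 Ironridge=17 Juniper=17 → close Dunmere (overflow 10)
  20÷6 = 3 each, +1 to first 2
Round 2: Ashgrove=7 Briarlake=23 Fernhollow=13 Greywater=19 Ironridge=20 Juniper=20 → close Juniper (overflow 13)
  20÷5 = 4 each, +1 to first 0
Round 3: Ashgrove=11 Briarlake=27 Fernhollow=17 Greywater=23 Ironridge=24 → close Ironridge (overflow 13)
  24÷4 = 6 each, +1 to first 0
Round 4: Ashgrove=17 Briarlake=33 Fernhollow=23 Greywater=29 → close Briarlake (overflow 18)
  33÷3 = 11 each, +1 to first 0
Round 5: Ashgrove=28 Fernhollow=34 Greywater=40 → close Fernhollow (overflow 28)
  34÷2 = 17 each, +1 to first 0
Round 6: Ashgrove=45 Greywater=57 → close Greywater (overflow 43)
  57÷1 = 57 each, +1 to first 0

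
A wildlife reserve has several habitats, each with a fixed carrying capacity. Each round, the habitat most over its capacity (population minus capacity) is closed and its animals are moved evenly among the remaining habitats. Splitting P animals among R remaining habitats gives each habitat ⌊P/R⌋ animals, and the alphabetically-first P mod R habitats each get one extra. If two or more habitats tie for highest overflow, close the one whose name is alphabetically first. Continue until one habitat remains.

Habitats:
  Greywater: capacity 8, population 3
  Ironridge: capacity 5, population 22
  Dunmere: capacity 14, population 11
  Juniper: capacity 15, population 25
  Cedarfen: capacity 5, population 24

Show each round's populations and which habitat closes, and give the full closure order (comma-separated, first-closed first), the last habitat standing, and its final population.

Round 1: Cedarfen=24 Dunmere=11 Greywater=3 Ironridge=22 Juniper=25 → close Cedarfen (overflow 19)
  24÷4 = 6 each, +1 to first 0
Round 2: Dunmere=17 Greywater=9 Ironridge=28 Juniper=31 → close Ironridge (overflow 23)
  28÷3 = 9 each, +1 to first 1
Round 3: Dunmere=27 Greywater=18 Juniper=40 → close Juniper (overflow 25)
  40÷2 = 20 each, +1 to first 0
Round 4: Dunmere=47 Greywater=38 → close Dunmere (overflow 33)
  47÷1 = 47 each, +1 to first 0

Closure order: Cedarfen, Ironridge, Juniper, Dunmere
Last habitat: Greywater with 85 animals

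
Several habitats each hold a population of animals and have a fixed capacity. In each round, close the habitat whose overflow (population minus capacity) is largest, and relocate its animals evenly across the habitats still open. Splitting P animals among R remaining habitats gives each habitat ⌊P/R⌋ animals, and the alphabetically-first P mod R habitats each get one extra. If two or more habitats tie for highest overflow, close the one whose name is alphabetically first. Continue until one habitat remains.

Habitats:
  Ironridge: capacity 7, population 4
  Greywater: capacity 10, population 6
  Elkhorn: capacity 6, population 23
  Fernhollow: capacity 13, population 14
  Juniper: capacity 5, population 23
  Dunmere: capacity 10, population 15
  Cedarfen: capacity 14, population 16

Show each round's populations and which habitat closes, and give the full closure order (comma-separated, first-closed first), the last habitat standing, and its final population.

Round 1: Cedarfen=16 Dunmere=15 Elkhorn=23 Fernhollow=14 Greywater=6 Ironridge=4 Juniper=23 → close Juniper (overflow 18)
  23÷6 = 3 each, +1 to first 5
Round 2: Cedarfen=20 Dunmere=19 Elkhorn=27 Fernhollow=18 Greywater=10 Ironridge=7 → close Elkhorn (overflow 21)
  27÷5 = 5 each, +1 to first 2
Round 3: Cedarfen=26 Dunmere=25 Fernhollow=23 Greywater=15 Ironridge=12 → close Dunmere (overflow 15)
  25÷4 = 6 each, +1 to first 1
Round 4: Cedarfen=33 Fernhollow=29 Greywater=21 Ironridge=18 → close Cedarfen (overflow 19)
  33÷3 = 11 each, +1 to first 0
Round 5: Fernhollow=40 Greywater=32 Ironridge=29 → close Fernhollow (overflow 27)
  40÷2 = 20 each, +1 to first 0
Round 6: Greywater=52 Ironridge=49 → close Greywater (overflow 42)
  52÷1 = 52 each, +1 to first 0

Closure order: Juniper, Elkhorn, Dunmere, Cedarfen, Fernhollow, Greywater
Last habitat: Ironridge with 101 animals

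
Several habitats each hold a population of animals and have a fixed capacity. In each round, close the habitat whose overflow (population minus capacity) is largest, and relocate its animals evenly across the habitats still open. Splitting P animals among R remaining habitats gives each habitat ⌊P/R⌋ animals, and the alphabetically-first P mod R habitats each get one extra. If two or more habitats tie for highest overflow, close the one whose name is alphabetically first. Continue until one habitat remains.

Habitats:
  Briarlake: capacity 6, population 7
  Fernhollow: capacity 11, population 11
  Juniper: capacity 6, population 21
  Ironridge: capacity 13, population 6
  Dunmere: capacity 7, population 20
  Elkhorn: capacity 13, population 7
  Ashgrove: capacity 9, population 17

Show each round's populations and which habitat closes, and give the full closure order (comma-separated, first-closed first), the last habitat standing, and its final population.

Round 1: Ashgrove=17 Briarlake=7 Dunmere=20 Elkhorn=7 Fernhollow=11 Ironridge=6 Juniper=21 → close Juniper (overflow 15)
  21÷6 = 3 each, +1 to first 3
Round 2: Ashgrove=21 Briarlake=11 Dunmere=24 Elkhorn=10 Fernhollow=14 Ironridge=9 → close Dunmere (overflow 17)
  24÷5 = 4 each, +1 to first 4
Round 3: Ashgrove=26 Briarlake=16 Elkhorn=15 Fernhollow=19 Ironridge=13 → close Ashgrove (overflow 17)
  26÷4 = 6 each, +1 to first 2
Round 4: Briarlake=23 Elkhorn=22 Fernhollow=25 Ironridge=19 → close Briarlake (overflow 17)
  23÷3 = 7 each, +1 to first 2
Round 5: Elkhorn=30 Fernhollow=33 Ironridge=26 → close Fernhollow (overflow 22)
  33÷2 = 16 each, +1 to first 1
Round 6: Elkhorn=47 Ironridge=42 → close Elkhorn (overflow 34)
  47÷1 = 47 each, +1 to first 0

Closure order: Juniper, Dunmere, Ashgrove, Briarlake, Fernhollow, Elkhorn
Last habitat: Ironridge with 89 animals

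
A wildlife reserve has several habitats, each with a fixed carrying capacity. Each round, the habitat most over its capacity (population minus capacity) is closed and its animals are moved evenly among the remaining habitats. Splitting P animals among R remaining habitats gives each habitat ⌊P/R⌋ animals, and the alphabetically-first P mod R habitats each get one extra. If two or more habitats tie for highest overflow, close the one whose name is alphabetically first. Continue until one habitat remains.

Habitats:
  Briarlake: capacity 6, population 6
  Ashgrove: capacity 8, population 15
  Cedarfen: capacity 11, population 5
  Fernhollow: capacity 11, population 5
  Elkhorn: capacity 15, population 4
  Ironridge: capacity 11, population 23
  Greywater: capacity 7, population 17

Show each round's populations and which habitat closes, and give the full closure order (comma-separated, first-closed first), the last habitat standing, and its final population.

Round 1: Ashgrove=15 Briarlake=6 Cedarfen=5 Elkhorn=4 Fernhollow=5 Greywater=17 Ironridge=23 → close Ironridge (overflow 12)
  23÷6 = 3 each, +1 to first 5
Round 2: Ashgrove=19 Briarlake=10 Cedarfen=9 Elkhorn=8 Fernhollow=9 Greywater=20 → close Greywater (overflow 13)
  20÷5 = 4 each, +1 to first 0
Round 3: Ashgrove=23 Briarlake=14 Cedarfen=13 Elkhorn=12 Fernhollow=13 → close Ashgrove (overflow 15)
  23÷4 = 5 each, +1 to first 3
Round 4: Briarlake=20 Cedarfen=19 Elkhorn=18 Fernhollow=18 → close Briarlake (overflow 14)
  20÷3 = 6 each, +1 to first 2
Round 5: Cedarfen=26 Elkhorn=25 Fernhollow=24 → close Cedarfen (overflow 15)
  26÷2 = 13 each, +1 to first 0
Round 6: Elkhorn=38 Fernhollow=37 → close Fernhollow (overflow 26)
  37÷1 = 37 each, +1 to first 0

Closure order: Ironridge, Greywater, Ashgrove, Briarlake, Cedarfen, Fernhollow
Last habitat: Elkhorn with 75 animals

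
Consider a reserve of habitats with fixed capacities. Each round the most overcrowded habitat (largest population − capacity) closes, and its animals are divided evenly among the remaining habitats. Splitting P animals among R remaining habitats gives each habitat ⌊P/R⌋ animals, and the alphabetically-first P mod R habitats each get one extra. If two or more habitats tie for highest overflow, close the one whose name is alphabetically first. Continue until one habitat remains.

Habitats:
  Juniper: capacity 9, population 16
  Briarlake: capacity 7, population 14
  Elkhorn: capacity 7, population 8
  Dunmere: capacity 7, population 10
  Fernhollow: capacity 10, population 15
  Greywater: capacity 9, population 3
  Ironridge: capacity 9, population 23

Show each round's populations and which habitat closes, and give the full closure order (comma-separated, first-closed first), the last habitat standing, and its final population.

Round 1: Briarlake=14 Dunmere=10 Elkhorn=8 Fernhollow=15 Greywater=3 Ironridge=23 Juniper=16 → close Ironridge (overflow 14)
  23÷6 = 3 each, +1 to first 5
Round 2: Briarlake=18 Dunmere=14 Elkhorn=12 Fernhollow=19 Greywater=7 Juniper=19 → close Briarlake (overflow 11)
  18÷5 = 3 each, +1 to first 3
Round 3: Dunmere=18 Elkhorn=16 Fernhollow=23 Greywater=10 Juniper=22 → close Fernhollow (overflow 13)
  23÷4 = 5 each, +1 to first 3
Round 4: Dunmere=24 Elkhorn=22 Greywater=16 Juniper=27 → close Juniper (overflow 18)
  27÷3 = 9 each, +1 to first 0
Round 5: Dunmere=33 Elkhorn=31 Greywater=25 → close Dunmere (overflow 26)
  33÷2 = 16 each, +1 to first 1
Round 6: Elkhorn=48 Greywater=41 → close Elkhorn (overflow 41)
  48÷1 = 48 each, +1 to first 0

Closure order: Ironridge, Briarlake, Fernhollow, Juniper, Dunmere, Elkhorn
Last habitat: Greywater with 89 animals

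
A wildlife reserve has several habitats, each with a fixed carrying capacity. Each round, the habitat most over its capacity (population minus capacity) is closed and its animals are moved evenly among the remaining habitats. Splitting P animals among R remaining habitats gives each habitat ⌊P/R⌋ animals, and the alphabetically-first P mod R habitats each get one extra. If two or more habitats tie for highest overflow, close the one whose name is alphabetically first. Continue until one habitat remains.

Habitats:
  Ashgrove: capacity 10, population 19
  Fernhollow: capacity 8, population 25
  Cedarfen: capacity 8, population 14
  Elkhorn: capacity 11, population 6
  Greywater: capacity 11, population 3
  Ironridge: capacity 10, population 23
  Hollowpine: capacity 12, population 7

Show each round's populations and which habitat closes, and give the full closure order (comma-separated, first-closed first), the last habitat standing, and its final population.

Closure order: Fernhollow, Ironridge, Ashgrove, Cedarfen, Elkhorn, Hollowpine
Last habitat: Greywater with 97 animals

Round 1: Ashgrove=19 Cedarfen=14 Elkhorn=6 Fernhollow=25 Greywater=3 Hollowpine=7 Ironridge=23 → close Fernhollow (overflow 17)
  25÷6 = 4 each, +1 to first 1
Round 2: Ashgrove=24 Cedarfen=18 Elkhorn=10 Greywater=7 Hollowpine=11 Ironridge=27 → close Ironridge (overflow 17)
  27÷5 = 5 each, +1 to first 2
Round 3: Ashgrove=30 Cedarfen=24 Elkhorn=15 Greywater=12 Hollowpine=16 → close Ashgrove (overflow 20)
  30÷4 = 7 each, +1 to first 2
Round 4: Cedarfen=32 Elkhorn=23 Greywater=19 Hollowpine=23 → close Cedarfen (overflow 24)
  32÷3 = 10 each, +1 to first 2
Round 5: Elkhorn=34 Greywater=30 Hollowpine=33 → close Elkhorn (overflow 23)
  34÷2 = 17 each, +1 to first 0
Round 6: Greywater=47 Hollowpine=50 → close Hollowpine (overflow 38)
  50÷1 = 50 each, +1 to first 0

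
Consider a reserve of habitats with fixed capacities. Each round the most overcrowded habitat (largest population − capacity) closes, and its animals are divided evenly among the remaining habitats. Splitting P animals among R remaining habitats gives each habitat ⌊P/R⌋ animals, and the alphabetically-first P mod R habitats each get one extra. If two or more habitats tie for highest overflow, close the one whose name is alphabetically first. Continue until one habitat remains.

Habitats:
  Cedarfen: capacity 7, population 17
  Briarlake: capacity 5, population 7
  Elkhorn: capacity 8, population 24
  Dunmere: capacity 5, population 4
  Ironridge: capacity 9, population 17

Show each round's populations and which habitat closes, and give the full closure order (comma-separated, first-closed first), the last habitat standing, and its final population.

Closure order: Elkhorn, Cedarfen, Ironridge, Briarlake
Last habitat: Dunmere with 69 animals

Round 1: Briarlake=7 Cedarfen=17 Dunmere=4 Elkhorn=24 Ironridge=17 → close Elkhorn (overflow 16)
  24÷4 = 6 each, +1 to first 0
Round 2: Briarlake=13 Cedarfen=23 Dunmere=10 Ironridge=23 → close Cedarfen (overflow 16)
  23÷3 = 7 each, +1 to first 2
Round 3: Briarlake=21 Dunmere=18 Ironridge=30 → close Ironridge (overflow 21)
  30÷2 = 15 each, +1 to first 0
Round 4: Briarlake=36 Dunmere=33 → close Briarlake (overflow 31)
  36÷1 = 36 each, +1 to first 0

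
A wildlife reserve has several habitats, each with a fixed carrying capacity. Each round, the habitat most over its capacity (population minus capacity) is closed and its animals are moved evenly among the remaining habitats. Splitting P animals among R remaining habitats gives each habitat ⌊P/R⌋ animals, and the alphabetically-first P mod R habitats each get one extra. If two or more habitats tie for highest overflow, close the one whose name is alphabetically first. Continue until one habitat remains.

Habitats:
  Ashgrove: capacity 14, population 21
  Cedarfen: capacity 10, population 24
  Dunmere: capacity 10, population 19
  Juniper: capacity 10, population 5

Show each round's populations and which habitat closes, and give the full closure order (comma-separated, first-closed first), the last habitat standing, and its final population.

Closure order: Cedarfen, Dunmere, Ashgrove
Last habitat: Juniper with 69 animals

Round 1: Ashgrove=21 Cedarfen=24 Dunmere=19 Juniper=5 → close Cedarfen (overflow 14)
  24÷3 = 8 each, +1 to first 0
Round 2: Ashgrove=29 Dunmere=27 Juniper=13 → close Dunmere (overflow 17)
  27÷2 = 13 each, +1 to first 1
Round 3: Ashgrove=43 Juniper=26 → close Ashgrove (overflow 29)
  43÷1 = 43 each, +1 to first 0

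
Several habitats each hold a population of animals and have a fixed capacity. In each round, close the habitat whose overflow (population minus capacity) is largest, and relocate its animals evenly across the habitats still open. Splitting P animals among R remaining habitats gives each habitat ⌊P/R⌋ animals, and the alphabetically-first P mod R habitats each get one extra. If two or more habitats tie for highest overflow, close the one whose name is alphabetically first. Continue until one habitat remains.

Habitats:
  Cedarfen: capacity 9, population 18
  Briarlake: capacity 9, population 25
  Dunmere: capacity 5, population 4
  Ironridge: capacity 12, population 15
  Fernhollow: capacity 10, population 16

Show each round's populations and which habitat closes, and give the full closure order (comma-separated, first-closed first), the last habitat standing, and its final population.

Round 1: Briarlake=25 Cedarfen=18 Dunmere=4 Fernhollow=16 Ironridge=15 → close Briarlake (overflow 16)
  25÷4 = 6 each, +1 to first 1
Round 2: Cedarfen=25 Dunmere=10 Fernhollow=22 Ironridge=21 → close Cedarfen (overflow 16)
  25÷3 = 8 each, +1 to first 1
Round 3: Dunmere=19 Fernhollow=30 Ironridge=29 → close Fernhollow (overflow 20)
  30÷2 = 15 each, +1 to first 0
Round 4: Dunmere=34 Ironridge=44 → close Ironridge (overflow 32)
  44÷1 = 44 each, +1 to first 0

Closure order: Briarlake, Cedarfen, Fernhollow, Ironridge
Last habitat: Dunmere with 78 animals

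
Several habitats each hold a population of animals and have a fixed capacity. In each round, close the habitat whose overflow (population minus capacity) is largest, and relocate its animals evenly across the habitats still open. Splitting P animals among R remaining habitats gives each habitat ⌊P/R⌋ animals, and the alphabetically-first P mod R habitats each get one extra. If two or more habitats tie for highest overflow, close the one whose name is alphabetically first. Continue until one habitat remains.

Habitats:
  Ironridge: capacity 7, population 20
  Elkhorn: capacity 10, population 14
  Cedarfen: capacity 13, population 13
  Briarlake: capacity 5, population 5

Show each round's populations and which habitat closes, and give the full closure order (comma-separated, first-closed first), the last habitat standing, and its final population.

Closure order: Ironridge, Elkhorn, Briarlake
Last habitat: Cedarfen with 52 animals

Round 1: Briarlake=5 Cedarfen=13 Elkhorn=14 Ironridge=20 → close Ironridge (overflow 13)
  20÷3 = 6 each, +1 to first 2
Round 2: Briarlake=12 Cedarfen=20 Elkhorn=20 → close Elkhorn (overflow 10)
  20÷2 = 10 each, +1 to first 0
Round 3: Briarlake=22 Cedarfen=30 → close Briarlake (overflow 17)
  22÷1 = 22 each, +1 to first 0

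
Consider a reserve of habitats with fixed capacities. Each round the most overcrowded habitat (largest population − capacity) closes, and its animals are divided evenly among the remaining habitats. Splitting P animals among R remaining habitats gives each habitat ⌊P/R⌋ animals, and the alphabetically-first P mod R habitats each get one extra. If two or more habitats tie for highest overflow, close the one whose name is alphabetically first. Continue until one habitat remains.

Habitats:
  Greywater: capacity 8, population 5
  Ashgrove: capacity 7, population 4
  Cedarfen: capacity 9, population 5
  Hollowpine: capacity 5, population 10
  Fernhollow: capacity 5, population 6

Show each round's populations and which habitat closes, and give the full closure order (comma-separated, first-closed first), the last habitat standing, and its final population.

Closure order: Hollowpine, Fernhollow, Ashgrove, Cedarfen
Last habitat: Greywater with 30 animals

Round 1: Ashgrove=4 Cedarfen=5 Fernhollow=6 Greywater=5 Hollowpine=10 → close Hollowpine (overflow 5)
  10÷4 = 2 each, +1 to first 2
Round 2: Ashgrove=7 Cedarfen=8 Fernhollow=8 Greywater=7 → close Fernhollow (overflow 3)
  8÷3 = 2 each, +1 to first 2
Round 3: Ashgrove=10 Cedarfen=11 Greywater=9 → close Ashgrove (overflow 3)
  10÷2 = 5 each, +1 to first 0
Round 4: Cedarfen=16 Greywater=14 → close Cedarfen (overflow 7)
  16÷1 = 16 each, +1 to first 0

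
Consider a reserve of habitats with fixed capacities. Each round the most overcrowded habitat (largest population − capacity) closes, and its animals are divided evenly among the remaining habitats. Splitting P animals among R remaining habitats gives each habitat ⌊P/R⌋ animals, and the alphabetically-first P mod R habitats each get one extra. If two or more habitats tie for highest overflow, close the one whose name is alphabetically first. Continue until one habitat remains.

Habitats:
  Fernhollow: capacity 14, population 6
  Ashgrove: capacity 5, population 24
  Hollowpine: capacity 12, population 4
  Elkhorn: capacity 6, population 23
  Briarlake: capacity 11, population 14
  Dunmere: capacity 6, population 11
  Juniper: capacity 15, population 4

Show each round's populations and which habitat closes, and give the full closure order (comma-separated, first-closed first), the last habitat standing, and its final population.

Closure order: Ashgrove, Elkhorn, Dunmere, Briarlake, Fernhollow, Hollowpine
Last habitat: Juniper with 86 animals

Round 1: Ashgrove=24 Briarlake=14 Dunmere=11 Elkhorn=23 Fernhollow=6 Hollowpine=4 Juniper=4 → close Ashgrove (overflow 19)
  24÷6 = 4 each, +1 to first 0
Round 2: Briarlake=18 Dunmere=15 Elkhorn=27 Fernhollow=10 Hollowpine=8 Juniper=8 → close Elkhorn (overflow 21)
  27÷5 = 5 each, +1 to first 2
Round 3: Briarlake=24 Dunmere=21 Fernhollow=15 Hollowpine=13 Juniper=13 → close Dunmere (overflow 15)
  21÷4 = 5 each, +1 to first 1
Round 4: Briarlake=30 Fernhollow=20 Hollowpine=18 Juniper=18 → close Briarlake (overflow 19)
  30÷3 = 10 each, +1 to first 0
Round 5: Fernhollow=30 Hollowpine=28 Juniper=28 → close Fernhollow (overflow 16)
  30÷2 = 15 each, +1 to first 0
Round 6: Hollowpine=43 Juniper=43 → close Hollowpine (overflow 31)
  43÷1 = 43 each, +1 to first 0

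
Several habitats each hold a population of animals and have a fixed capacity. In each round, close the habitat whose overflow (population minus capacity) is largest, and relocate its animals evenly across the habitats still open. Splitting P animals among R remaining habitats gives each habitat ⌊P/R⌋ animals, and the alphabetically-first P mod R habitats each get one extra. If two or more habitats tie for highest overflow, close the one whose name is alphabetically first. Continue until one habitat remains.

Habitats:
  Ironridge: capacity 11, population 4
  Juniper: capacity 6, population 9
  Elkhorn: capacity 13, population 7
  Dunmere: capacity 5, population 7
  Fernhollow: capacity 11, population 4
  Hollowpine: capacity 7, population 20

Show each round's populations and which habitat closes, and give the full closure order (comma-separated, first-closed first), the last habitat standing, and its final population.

Closure order: Hollowpine, Juniper, Dunmere, Elkhorn, Fernhollow
Last habitat: Ironridge with 51 animals

Round 1: Dunmere=7 Elkhorn=7 Fernhollow=4 Hollowpine=20 Ironridge=4 Juniper=9 → close Hollowpine (overflow 13)
  20÷5 = 4 each, +1 to first 0
Round 2: Dunmere=11 Elkhorn=11 Fernhollow=8 Ironridge=8 Juniper=13 → close Juniper (overflow 7)
  13÷4 = 3 each, +1 to first 1
Round 3: Dunmere=15 Elkhorn=14 Fernhollow=11 Ironridge=11 → close Dunmere (overflow 10)
  15÷3 = 5 each, +1 to first 0
Round 4: Elkhorn=19 Fernhollow=16 Ironridge=16 → close Elkhorn (overflow 6)
  19÷2 = 9 each, +1 to first 1
Round 5: Fernhollow=26 Ironridge=25 → close Fernhollow (overflow 15)
  26÷1 = 26 each, +1 to first 0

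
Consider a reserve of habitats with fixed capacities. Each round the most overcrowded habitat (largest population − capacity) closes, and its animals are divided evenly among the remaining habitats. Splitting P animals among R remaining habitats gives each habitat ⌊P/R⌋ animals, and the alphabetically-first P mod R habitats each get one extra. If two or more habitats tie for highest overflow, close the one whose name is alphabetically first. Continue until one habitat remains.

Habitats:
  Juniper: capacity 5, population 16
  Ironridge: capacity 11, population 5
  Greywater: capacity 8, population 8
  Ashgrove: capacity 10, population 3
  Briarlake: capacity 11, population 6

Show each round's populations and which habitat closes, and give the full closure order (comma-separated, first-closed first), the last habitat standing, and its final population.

Closure order: Juniper, Greywater, Briarlake, Ironridge
Last habitat: Ashgrove with 38 animals

Round 1: Ashgrove=3 Briarlake=6 Greywater=8 Ironridge=5 Juniper=16 → close Juniper (overflow 11)
  16÷4 = 4 each, +1 to first 0
Round 2: Ashgrove=7 Briarlake=10 Greywater=12 Ironridge=9 → close Greywater (overflow 4)
  12÷3 = 4 each, +1 to first 0
Round 3: Ashgrove=11 Briarlake=14 Ironridge=13 → close Briarlake (overflow 3)
  14÷2 = 7 each, +1 to first 0
Round 4: Ashgrove=18 Ironridge=20 → close Ironridge (overflow 9)
  20÷1 = 20 each, +1 to first 0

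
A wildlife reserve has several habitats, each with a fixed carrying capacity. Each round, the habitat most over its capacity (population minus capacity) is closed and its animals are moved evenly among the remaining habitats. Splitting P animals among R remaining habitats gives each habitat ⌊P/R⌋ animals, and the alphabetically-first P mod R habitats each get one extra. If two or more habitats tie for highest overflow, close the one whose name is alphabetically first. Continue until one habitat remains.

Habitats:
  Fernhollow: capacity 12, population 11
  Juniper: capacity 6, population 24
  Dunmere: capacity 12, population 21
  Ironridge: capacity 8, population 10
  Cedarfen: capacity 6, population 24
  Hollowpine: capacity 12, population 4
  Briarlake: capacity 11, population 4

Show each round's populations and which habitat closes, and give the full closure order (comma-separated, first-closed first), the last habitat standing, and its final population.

Round 1: Briarlake=4 Cedarfen=24 Dunmere=21 Fernhollow=11 Hollowpine=4 Ironridge=10 Juniper=24 → close Cedarfen (overflow 18)
  24÷6 = 4 each, +1 to first 0
Round 2: Briarlake=8 Dunmere=25 Fernhollow=15 Hollowpine=8 Ironridge=14 Juniper=28 → close Juniper (overflow 22)
  28÷5 = 5 each, +1 to first 3
Round 3: Briarlake=14 Dunmere=31 Fernhollow=21 Hollowpine=13 Ironridge=19 → close Dunmere (overflow 19)
  31÷4 = 7 each, +1 to first 3
Round 4: Briarlake=22 Fernhollow=29 Hollowpine=21 Ironridge=26 → close Ironridge (overflow 18)
  26÷3 = 8 each, +1 to first 2
Round 5: Briarlake=31 Fernhollow=38 Hollowpine=29 → close Fernhollow (overflow 26)
  38÷2 = 19 each, +1 to first 0
Round 6: Briarlake=50 Hollowpine=48 → close Briarlake (overflow 39)
  50÷1 = 50 each, +1 to first 0

Closure order: Cedarfen, Juniper, Dunmere, Ironridge, Fernhollow, Briarlake
Last habitat: Hollowpine with 98 animals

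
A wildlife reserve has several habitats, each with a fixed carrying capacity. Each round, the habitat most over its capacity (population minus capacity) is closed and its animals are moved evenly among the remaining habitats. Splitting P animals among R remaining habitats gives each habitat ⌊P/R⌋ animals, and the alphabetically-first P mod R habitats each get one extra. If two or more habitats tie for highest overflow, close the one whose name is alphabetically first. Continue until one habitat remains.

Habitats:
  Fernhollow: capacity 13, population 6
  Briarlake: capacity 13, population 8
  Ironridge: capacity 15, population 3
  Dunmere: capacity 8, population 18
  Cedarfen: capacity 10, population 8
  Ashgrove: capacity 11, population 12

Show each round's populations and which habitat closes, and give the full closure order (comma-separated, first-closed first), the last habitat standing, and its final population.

Round 1: Ashgrove=12 Briarlake=8 Cedarfen=8 Dunmere=18 Fernhollow=6 Ironridge=3 → close Dunmere (overflow 10)
  18÷5 = 3 each, +1 to first 3
Round 2: Ashgrove=16 Briarlake=12 Cedarfen=12 Fernhollow=9 Ironridge=6 → close Ashgrove (overflow 5)
  16÷4 = 4 each, +1 to first 0
Round 3: Briarlake=16 Cedarfen=16 Fernhollow=13 Ironridge=10 → close Cedarfen (overflow 6)
  16÷3 = 5 each, +1 to first 1
Round 4: Briarlake=22 Fernhollow=18 Ironridge=15 → close Briarlake (overflow 9)
  22÷2 = 11 each, +1 to first 0
Round 5: Fernhollow=29 Ironridge=26 → close Fernhollow (overflow 16)
  29÷1 = 29 each, +1 to first 0

Closure order: Dunmere, Ashgrove, Cedarfen, Briarlake, Fernhollow
Last habitat: Ironridge with 55 animals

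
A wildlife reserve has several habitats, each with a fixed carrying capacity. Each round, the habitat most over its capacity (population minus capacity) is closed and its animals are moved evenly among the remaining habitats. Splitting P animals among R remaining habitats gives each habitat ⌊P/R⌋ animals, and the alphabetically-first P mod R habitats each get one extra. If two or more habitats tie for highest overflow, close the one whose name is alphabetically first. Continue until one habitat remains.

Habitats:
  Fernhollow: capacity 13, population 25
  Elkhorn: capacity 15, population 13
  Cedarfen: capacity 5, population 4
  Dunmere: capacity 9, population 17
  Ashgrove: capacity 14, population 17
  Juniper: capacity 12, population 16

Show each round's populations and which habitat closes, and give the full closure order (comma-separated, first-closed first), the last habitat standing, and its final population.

Closure order: Fernhollow, Dunmere, Ashgrove, Juniper, Cedarfen
Last habitat: Elkhorn with 92 animals

Round 1: Ashgrove=17 Cedarfen=4 Dunmere=17 Elkhorn=13 Fernhollow=25 Juniper=16 → close Fernhollow (overflow 12)
  25÷5 = 5 each, +1 to first 0
Round 2: Ashgrove=22 Cedarfen=9 Dunmere=22 Elkhorn=18 Juniper=21 → close Dunmere (overflow 13)
  22÷4 = 5 each, +1 to first 2
Round 3: Ashgrove=28 Cedarfen=15 Elkhorn=23 Juniper=26 → close Ashgrove (overflow 14)
  28÷3 = 9 each, +1 to first 1
Round 4: Cedarfen=25 Elkhorn=32 Juniper=35 → close Juniper (overflow 23)
  35÷2 = 17 each, +1 to first 1
Round 5: Cedarfen=43 Elkhorn=49 → close Cedarfen (overflow 38)
  43÷1 = 43 each, +1 to first 0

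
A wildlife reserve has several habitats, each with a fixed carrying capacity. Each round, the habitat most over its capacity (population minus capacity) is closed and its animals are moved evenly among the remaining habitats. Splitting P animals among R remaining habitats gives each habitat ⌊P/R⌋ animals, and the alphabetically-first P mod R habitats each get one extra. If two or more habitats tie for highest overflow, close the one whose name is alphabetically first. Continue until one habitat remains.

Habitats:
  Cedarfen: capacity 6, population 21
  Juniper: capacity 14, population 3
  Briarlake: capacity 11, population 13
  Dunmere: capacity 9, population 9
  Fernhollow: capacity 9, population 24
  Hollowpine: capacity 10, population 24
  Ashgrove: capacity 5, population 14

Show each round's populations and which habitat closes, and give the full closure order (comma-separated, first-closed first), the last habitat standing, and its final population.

Closure order: Cedarfen, Fernhollow, Hollowpine, Ashgrove, Briarlake, Dunmere
Last habitat: Juniper with 108 animals

Round 1: Ashgrove=14 Briarlake=13 Cedarfen=21 Dunmere=9 Fernhollow=24 Hollowpine=24 Juniper=3 → close Cedarfen (overflow 15)
  21÷6 = 3 each, +1 to first 3
Round 2: Ashgrove=18 Briarlake=17 Dunmere=13 Fernhollow=27 Hollowpine=27 Juniper=6 → close Fernhollow (overflow 18)
  27÷5 = 5 each, +1 to first 2
Round 3: Ashgrove=24 Briarlake=23 Dunmere=18 Hollowpine=32 Juniper=11 → close Hollowpine (overflow 22)
  32÷4 = 8 each, +1 to first 0
Round 4: Ashgrove=32 Briarlake=31 Dunmere=26 Juniper=19 → close Ashgrove (overflow 27)
  32÷3 = 10 each, +1 to first 2
Round 5: Briarlake=42 Dunmere=37 Juniper=29 → close Briarlake (overflow 31)
  42÷2 = 21 each, +1 to first 0
Round 6: Dunmere=58 Juniper=50 → close Dunmere (overflow 49)
  58÷1 = 58 each, +1 to first 0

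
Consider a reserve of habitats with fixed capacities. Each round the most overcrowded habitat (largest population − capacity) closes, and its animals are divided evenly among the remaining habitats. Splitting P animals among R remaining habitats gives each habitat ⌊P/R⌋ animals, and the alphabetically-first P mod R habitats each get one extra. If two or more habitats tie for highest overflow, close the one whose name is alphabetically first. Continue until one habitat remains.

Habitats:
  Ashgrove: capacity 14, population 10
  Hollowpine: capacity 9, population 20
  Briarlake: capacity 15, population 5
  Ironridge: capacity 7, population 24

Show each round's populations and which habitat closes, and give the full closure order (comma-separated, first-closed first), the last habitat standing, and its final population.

Closure order: Ironridge, Hollowpine, Ashgrove
Last habitat: Briarlake with 59 animals

Round 1: Ashgrove=10 Briarlake=5 Hollowpine=20 Ironridge=24 → close Ironridge (overflow 17)
  24÷3 = 8 each, +1 to first 0
Round 2: Ashgrove=18 Briarlake=13 Hollowpine=28 → close Hollowpine (overflow 19)
  28÷2 = 14 each, +1 to first 0
Round 3: Ashgrove=32 Briarlake=27 → close Ashgrove (overflow 18)
  32÷1 = 32 each, +1 to first 0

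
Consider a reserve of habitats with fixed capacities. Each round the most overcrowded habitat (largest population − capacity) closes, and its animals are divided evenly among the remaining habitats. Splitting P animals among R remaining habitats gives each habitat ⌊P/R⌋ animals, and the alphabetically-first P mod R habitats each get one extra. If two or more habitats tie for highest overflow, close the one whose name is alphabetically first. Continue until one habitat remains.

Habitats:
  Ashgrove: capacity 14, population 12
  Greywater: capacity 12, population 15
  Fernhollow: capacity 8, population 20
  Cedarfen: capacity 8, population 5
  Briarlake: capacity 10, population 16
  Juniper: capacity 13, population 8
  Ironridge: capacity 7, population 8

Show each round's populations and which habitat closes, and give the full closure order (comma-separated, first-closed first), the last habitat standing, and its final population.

Round 1: Ashgrove=12 Briarlake=16 Cedarfen=5 Fernhollow=20 Greywater=15 Ironridge=8 Juniper=8 → close Fernhollow (overflow 12)
  20÷6 = 3 each, +1 to first 2
Round 2: Ashgrove=16 Briarlake=20 Cedarfen=8 Greywater=18 Ironridge=11 Juniper=11 → close Briarlake (overflow 10)
  20÷5 = 4 each, +1 to first 0
Round 3: Ashgrove=20 Cedarfen=12 Greywater=22 Ironridge=15 Juniper=15 → close Greywater (overflow 10)
  22÷4 = 5 each, +1 to first 2
Round 4: Ashgrove=26 Cedarfen=18 Ironridge=20 Juniper=20 → close Ironridge (overflow 13)
  20÷3 = 6 each, +1 to first 2
Round 5: Ashgrove=33 Cedarfen=25 Juniper=26 → close Ashgrove (overflow 19)
  33÷2 = 16 each, +1 to first 1
Round 6: Cedarfen=42 Juniper=42 → close Cedarfen (overflow 34)
  42÷1 = 42 each, +1 to first 0

Closure order: Fernhollow, Briarlake, Greywater, Ironridge, Ashgrove, Cedarfen
Last habitat: Juniper with 84 animals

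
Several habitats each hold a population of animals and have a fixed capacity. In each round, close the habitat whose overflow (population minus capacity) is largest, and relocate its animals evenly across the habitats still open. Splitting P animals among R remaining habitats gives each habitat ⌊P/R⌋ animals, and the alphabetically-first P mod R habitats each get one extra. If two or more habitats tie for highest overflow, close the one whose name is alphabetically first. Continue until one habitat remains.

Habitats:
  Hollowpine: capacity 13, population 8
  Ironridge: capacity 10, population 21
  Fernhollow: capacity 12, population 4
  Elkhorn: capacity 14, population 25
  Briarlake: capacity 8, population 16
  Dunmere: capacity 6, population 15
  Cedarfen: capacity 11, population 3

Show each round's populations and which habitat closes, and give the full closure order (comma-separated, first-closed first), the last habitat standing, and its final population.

Closure order: Elkhorn, Ironridge, Briarlake, Dunmere, Hollowpine, Cedarfen
Last habitat: Fernhollow with 92 animals

Round 1: Briarlake=16 Cedarfen=3 Dunmere=15 Elkhorn=25 Fernhollow=4 Hollowpine=8 Ironridge=21 → close Elkhorn (overflow 11)
  25÷6 = 4 each, +1 to first 1
Round 2: Briarlake=21 Cedarfen=7 Dunmere=19 Fernhollow=8 Hollowpine=12 Ironridge=25 → close Ironridge (overflow 15)
  25÷5 = 5 each, +1 to first 0
Round 3: Briarlake=26 Cedarfen=12 Dunmere=24 Fernhollow=13 Hollowpine=17 → close Briarlake (overflow 18)
  26÷4 = 6 each, +1 to first 2
Round 4: Cedarfen=19 Dunmere=31 Fernhollow=19 Hollowpine=23 → close Dunmere (overflow 25)
  31÷3 = 10 each, +1 to first 1
Round 5: Cedarfen=30 Fernhollow=29 Hollowpine=33 → close Hollowpine (overflow 20)
  33÷2 = 16 each, +1 to first 1
Round 6: Cedarfen=47 Fernhollow=45 → close Cedarfen (overflow 36)
  47÷1 = 47 each, +1 to first 0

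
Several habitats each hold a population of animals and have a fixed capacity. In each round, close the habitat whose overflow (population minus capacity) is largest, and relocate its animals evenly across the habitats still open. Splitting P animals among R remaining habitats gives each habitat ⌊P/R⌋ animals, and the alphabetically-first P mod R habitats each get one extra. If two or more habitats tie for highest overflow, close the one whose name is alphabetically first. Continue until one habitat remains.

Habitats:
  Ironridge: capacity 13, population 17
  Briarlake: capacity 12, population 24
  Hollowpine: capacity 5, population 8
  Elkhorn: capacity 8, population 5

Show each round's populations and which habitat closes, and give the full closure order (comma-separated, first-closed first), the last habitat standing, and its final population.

Round 1: Briarlake=24 Elkhorn=5 Hollowpine=8 Ironridge=17 → close Briarlake (overflow 12)
  24÷3 = 8 each, +1 to first 0
Round 2: Elkhorn=13 Hollowpine=16 Ironridge=25 → close Ironridge (overflow 12)
  25÷2 = 12 each, +1 to first 1
Round 3: Elkhorn=26 Hollowpine=28 → close Hollowpine (overflow 23)
  28÷1 = 28 each, +1 to first 0

Closure order: Briarlake, Ironridge, Hollowpine
Last habitat: Elkhorn with 54 animals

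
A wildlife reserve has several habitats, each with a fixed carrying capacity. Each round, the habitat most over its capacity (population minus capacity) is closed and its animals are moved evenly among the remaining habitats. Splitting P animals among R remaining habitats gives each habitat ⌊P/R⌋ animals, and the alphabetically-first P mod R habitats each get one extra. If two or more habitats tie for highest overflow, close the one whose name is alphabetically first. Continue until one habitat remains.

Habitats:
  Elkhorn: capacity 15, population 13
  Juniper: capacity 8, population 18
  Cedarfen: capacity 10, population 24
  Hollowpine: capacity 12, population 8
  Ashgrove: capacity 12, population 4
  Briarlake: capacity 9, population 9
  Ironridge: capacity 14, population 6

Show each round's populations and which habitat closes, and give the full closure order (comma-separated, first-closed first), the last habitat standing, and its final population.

Closure order: Cedarfen, Juniper, Briarlake, Elkhorn, Hollowpine, Ashgrove
Last habitat: Ironridge with 82 animals

Round 1: Ashgrove=4 Briarlake=9 Cedarfen=24 Elkhorn=13 Hollowpine=8 Ironridge=6 Juniper=18 → close Cedarfen (overflow 14)
  24÷6 = 4 each, +1 to first 0
Round 2: Ashgrove=8 Briarlake=13 Elkhorn=17 Hollowpine=12 Ironridge=10 Juniper=22 → close Juniper (overflow 14)
  22÷5 = 4 each, +1 to first 2
Round 3: Ashgrove=13 Briarlake=18 Elkhorn=21 Hollowpine=16 Ironridge=14 → close Briarlake (overflow 9)
  18÷4 = 4 each, +1 to first 2
Round 4: Ashgrove=18 Elkhorn=26 Hollowpine=20 Ironridge=18 → close Elkhorn (overflow 11)
  26÷3 = 8 each, +1 to first 2
Round 5: Ashgrove=27 Hollowpine=29 Ironridge=26 → close Hollowpine (overflow 17)
  29÷2 = 14 each, +1 to first 1
Round 6: Ashgrove=42 Ironridge=40 → close Ashgrove (overflow 30)
  42÷1 = 42 each, +1 to first 0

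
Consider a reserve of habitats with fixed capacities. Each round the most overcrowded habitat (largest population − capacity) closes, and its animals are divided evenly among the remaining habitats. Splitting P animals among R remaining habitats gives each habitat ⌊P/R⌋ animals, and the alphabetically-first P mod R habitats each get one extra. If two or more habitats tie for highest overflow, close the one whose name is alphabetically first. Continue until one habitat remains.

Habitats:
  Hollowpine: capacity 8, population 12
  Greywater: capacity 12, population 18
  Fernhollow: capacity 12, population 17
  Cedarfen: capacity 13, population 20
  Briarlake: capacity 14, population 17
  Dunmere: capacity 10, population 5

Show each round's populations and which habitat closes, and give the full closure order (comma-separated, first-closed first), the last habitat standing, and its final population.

Closure order: Cedarfen, Greywater, Fernhollow, Briarlake, Hollowpine
Last habitat: Dunmere with 89 animals

Round 1: Briarlake=17 Cedarfen=20 Dunmere=5 Fernhollow=17 Greywater=18 Hollowpine=12 → close Cedarfen (overflow 7)
  20÷5 = 4 each, +1 to first 0
Round 2: Briarlake=21 Dunmere=9 Fernhollow=21 Greywater=22 Hollowpine=16 → close Greywater (overflow 10)
  22÷4 = 5 each, +1 to first 2
Round 3: Briarlake=27 Dunmere=15 Fernhollow=26 Hollowpine=21 → close Fernhollow (overflow 14)
  26÷3 = 8 each, +1 to first 2
Round 4: Briarlake=36 Dunmere=24 Hollowpine=29 → close Briarlake (overflow 22)
  36÷2 = 18 each, +1 to first 0
Round 5: Dunmere=42 Hollowpine=47 → close Hollowpine (overflow 39)
  47÷1 = 47 each, +1 to first 0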